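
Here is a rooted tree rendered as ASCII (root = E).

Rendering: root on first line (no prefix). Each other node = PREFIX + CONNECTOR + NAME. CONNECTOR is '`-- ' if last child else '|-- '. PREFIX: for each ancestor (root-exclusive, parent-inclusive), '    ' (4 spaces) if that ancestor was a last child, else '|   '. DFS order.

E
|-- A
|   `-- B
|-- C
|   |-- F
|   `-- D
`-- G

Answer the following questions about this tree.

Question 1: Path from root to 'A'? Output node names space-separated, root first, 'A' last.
Answer: E A

Derivation:
Walk down from root: E -> A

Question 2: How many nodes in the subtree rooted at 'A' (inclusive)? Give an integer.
Subtree rooted at A contains: A, B
Count = 2

Answer: 2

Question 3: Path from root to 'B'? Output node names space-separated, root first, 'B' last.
Answer: E A B

Derivation:
Walk down from root: E -> A -> B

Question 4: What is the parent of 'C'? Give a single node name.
Scan adjacency: C appears as child of E

Answer: E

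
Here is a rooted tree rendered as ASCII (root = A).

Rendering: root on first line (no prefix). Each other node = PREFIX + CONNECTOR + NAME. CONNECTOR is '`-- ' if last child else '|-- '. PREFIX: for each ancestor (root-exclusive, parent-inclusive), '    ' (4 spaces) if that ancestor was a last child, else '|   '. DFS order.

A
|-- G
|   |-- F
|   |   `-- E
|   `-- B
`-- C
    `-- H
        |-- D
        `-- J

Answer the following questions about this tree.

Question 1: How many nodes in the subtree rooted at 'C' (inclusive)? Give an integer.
Subtree rooted at C contains: C, D, H, J
Count = 4

Answer: 4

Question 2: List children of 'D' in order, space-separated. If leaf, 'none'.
Answer: none

Derivation:
Node D's children (from adjacency): (leaf)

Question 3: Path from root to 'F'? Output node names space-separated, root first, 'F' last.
Answer: A G F

Derivation:
Walk down from root: A -> G -> F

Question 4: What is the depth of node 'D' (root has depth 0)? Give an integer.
Path from root to D: A -> C -> H -> D
Depth = number of edges = 3

Answer: 3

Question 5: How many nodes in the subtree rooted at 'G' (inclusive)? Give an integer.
Subtree rooted at G contains: B, E, F, G
Count = 4

Answer: 4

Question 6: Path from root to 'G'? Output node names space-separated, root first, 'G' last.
Walk down from root: A -> G

Answer: A G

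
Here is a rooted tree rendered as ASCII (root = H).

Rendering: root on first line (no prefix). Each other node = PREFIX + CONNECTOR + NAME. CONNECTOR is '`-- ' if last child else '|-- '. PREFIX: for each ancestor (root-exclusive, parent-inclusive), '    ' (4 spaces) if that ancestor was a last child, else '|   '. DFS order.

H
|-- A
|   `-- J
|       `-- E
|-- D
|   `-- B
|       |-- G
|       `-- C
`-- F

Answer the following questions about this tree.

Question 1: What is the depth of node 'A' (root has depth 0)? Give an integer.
Answer: 1

Derivation:
Path from root to A: H -> A
Depth = number of edges = 1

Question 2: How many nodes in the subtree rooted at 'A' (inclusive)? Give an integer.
Answer: 3

Derivation:
Subtree rooted at A contains: A, E, J
Count = 3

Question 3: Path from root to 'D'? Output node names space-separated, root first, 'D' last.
Answer: H D

Derivation:
Walk down from root: H -> D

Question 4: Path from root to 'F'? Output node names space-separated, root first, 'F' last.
Answer: H F

Derivation:
Walk down from root: H -> F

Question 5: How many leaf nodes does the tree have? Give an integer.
Leaves (nodes with no children): C, E, F, G

Answer: 4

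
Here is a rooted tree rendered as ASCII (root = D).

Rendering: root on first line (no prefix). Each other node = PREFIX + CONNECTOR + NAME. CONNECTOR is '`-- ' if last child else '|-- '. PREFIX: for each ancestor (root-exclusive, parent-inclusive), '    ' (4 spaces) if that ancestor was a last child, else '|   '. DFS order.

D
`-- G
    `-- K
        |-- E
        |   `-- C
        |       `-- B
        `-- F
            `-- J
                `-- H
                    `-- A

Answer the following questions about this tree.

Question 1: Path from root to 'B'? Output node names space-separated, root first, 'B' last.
Walk down from root: D -> G -> K -> E -> C -> B

Answer: D G K E C B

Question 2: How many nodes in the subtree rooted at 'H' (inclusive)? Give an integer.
Subtree rooted at H contains: A, H
Count = 2

Answer: 2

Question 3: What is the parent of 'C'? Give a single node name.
Scan adjacency: C appears as child of E

Answer: E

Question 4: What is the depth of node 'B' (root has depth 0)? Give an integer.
Path from root to B: D -> G -> K -> E -> C -> B
Depth = number of edges = 5

Answer: 5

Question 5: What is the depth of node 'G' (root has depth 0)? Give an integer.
Answer: 1

Derivation:
Path from root to G: D -> G
Depth = number of edges = 1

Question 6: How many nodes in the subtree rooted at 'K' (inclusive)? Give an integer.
Answer: 8

Derivation:
Subtree rooted at K contains: A, B, C, E, F, H, J, K
Count = 8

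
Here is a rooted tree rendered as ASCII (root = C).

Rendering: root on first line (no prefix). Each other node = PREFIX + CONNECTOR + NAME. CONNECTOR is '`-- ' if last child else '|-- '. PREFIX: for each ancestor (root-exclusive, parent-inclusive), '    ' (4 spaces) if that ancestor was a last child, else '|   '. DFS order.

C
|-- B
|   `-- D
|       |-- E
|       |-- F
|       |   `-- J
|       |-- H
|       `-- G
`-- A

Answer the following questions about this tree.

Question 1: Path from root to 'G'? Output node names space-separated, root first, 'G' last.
Walk down from root: C -> B -> D -> G

Answer: C B D G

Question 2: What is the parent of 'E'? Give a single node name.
Scan adjacency: E appears as child of D

Answer: D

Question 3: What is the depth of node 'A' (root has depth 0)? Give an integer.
Path from root to A: C -> A
Depth = number of edges = 1

Answer: 1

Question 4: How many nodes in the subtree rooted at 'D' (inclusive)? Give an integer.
Subtree rooted at D contains: D, E, F, G, H, J
Count = 6

Answer: 6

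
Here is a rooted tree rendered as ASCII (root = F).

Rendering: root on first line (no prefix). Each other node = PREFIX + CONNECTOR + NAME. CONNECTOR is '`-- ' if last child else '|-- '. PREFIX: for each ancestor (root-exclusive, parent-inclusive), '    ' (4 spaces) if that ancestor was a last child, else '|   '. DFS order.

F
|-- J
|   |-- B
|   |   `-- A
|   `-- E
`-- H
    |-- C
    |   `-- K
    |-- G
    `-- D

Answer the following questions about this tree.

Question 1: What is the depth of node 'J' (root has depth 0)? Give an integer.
Path from root to J: F -> J
Depth = number of edges = 1

Answer: 1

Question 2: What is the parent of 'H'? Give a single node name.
Answer: F

Derivation:
Scan adjacency: H appears as child of F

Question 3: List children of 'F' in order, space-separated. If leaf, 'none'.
Answer: J H

Derivation:
Node F's children (from adjacency): J, H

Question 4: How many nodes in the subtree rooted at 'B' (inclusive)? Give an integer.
Answer: 2

Derivation:
Subtree rooted at B contains: A, B
Count = 2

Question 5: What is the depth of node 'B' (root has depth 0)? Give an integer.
Path from root to B: F -> J -> B
Depth = number of edges = 2

Answer: 2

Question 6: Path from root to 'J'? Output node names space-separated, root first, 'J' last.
Walk down from root: F -> J

Answer: F J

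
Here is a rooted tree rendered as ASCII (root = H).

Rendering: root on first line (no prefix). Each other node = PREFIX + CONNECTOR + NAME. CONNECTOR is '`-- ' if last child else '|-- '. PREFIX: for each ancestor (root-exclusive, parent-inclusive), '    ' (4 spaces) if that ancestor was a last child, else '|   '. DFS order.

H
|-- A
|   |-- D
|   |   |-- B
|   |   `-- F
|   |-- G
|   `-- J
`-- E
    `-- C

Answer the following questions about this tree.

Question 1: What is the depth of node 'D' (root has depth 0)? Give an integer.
Path from root to D: H -> A -> D
Depth = number of edges = 2

Answer: 2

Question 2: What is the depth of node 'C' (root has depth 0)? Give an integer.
Path from root to C: H -> E -> C
Depth = number of edges = 2

Answer: 2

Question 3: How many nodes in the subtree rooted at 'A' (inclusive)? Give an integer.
Answer: 6

Derivation:
Subtree rooted at A contains: A, B, D, F, G, J
Count = 6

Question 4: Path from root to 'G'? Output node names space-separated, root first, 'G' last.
Walk down from root: H -> A -> G

Answer: H A G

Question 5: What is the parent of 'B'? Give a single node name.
Scan adjacency: B appears as child of D

Answer: D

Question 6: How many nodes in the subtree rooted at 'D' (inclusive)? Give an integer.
Answer: 3

Derivation:
Subtree rooted at D contains: B, D, F
Count = 3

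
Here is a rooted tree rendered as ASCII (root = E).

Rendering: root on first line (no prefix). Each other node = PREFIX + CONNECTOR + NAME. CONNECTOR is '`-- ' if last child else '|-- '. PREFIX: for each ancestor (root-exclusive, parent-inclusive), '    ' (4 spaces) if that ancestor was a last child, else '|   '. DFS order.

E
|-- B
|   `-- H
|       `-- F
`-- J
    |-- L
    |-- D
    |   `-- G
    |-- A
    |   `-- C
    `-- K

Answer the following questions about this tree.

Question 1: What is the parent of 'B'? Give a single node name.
Answer: E

Derivation:
Scan adjacency: B appears as child of E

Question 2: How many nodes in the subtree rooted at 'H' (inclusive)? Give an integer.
Answer: 2

Derivation:
Subtree rooted at H contains: F, H
Count = 2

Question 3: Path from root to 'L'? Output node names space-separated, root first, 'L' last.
Walk down from root: E -> J -> L

Answer: E J L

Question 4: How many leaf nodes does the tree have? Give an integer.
Answer: 5

Derivation:
Leaves (nodes with no children): C, F, G, K, L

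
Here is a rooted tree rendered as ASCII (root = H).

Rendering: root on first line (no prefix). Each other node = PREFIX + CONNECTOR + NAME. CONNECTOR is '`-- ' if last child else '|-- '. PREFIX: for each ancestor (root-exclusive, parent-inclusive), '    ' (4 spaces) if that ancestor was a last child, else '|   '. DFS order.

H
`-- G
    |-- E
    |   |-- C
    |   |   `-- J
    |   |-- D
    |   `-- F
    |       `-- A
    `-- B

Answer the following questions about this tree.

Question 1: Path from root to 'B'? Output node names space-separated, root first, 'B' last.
Walk down from root: H -> G -> B

Answer: H G B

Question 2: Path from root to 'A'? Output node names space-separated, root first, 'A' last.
Walk down from root: H -> G -> E -> F -> A

Answer: H G E F A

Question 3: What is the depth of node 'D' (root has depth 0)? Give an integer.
Answer: 3

Derivation:
Path from root to D: H -> G -> E -> D
Depth = number of edges = 3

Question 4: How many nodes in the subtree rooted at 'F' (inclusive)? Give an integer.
Subtree rooted at F contains: A, F
Count = 2

Answer: 2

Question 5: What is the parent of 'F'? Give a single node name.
Scan adjacency: F appears as child of E

Answer: E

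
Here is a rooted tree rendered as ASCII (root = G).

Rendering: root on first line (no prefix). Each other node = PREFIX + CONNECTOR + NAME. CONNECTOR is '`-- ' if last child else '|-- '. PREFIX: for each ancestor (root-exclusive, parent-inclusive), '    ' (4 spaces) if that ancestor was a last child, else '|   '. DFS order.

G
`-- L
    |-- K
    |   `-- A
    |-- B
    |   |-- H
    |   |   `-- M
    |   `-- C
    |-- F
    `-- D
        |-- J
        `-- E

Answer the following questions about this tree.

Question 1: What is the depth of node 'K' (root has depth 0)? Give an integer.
Path from root to K: G -> L -> K
Depth = number of edges = 2

Answer: 2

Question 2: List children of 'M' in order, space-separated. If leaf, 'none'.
Node M's children (from adjacency): (leaf)

Answer: none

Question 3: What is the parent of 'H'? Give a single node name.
Answer: B

Derivation:
Scan adjacency: H appears as child of B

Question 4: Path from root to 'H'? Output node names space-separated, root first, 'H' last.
Answer: G L B H

Derivation:
Walk down from root: G -> L -> B -> H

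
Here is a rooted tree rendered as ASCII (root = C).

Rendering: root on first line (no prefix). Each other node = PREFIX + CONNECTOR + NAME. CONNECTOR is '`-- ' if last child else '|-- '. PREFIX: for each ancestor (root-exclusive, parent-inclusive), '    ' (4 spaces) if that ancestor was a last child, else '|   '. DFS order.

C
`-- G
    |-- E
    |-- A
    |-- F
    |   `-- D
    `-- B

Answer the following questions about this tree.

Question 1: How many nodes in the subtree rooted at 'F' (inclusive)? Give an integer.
Subtree rooted at F contains: D, F
Count = 2

Answer: 2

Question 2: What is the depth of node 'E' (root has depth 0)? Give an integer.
Answer: 2

Derivation:
Path from root to E: C -> G -> E
Depth = number of edges = 2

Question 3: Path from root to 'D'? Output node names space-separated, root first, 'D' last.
Walk down from root: C -> G -> F -> D

Answer: C G F D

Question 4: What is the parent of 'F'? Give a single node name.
Answer: G

Derivation:
Scan adjacency: F appears as child of G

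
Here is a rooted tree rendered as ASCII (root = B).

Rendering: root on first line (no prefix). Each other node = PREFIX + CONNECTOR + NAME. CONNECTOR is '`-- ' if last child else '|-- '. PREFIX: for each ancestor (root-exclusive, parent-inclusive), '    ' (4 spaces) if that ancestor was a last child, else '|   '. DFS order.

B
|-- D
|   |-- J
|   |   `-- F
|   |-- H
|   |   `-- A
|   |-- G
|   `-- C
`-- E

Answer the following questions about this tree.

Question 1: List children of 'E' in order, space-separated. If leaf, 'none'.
Node E's children (from adjacency): (leaf)

Answer: none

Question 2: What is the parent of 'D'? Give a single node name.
Scan adjacency: D appears as child of B

Answer: B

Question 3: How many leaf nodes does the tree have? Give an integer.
Answer: 5

Derivation:
Leaves (nodes with no children): A, C, E, F, G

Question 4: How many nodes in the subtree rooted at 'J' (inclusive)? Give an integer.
Answer: 2

Derivation:
Subtree rooted at J contains: F, J
Count = 2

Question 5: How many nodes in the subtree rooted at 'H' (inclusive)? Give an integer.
Answer: 2

Derivation:
Subtree rooted at H contains: A, H
Count = 2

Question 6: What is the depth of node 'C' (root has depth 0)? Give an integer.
Path from root to C: B -> D -> C
Depth = number of edges = 2

Answer: 2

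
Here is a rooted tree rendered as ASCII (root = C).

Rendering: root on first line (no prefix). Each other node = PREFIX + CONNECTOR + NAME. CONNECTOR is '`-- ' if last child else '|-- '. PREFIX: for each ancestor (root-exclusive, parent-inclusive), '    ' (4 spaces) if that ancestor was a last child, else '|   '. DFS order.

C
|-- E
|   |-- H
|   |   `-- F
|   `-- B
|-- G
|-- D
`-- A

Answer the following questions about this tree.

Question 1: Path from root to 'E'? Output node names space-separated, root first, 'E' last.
Answer: C E

Derivation:
Walk down from root: C -> E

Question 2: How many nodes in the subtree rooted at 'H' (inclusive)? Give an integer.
Answer: 2

Derivation:
Subtree rooted at H contains: F, H
Count = 2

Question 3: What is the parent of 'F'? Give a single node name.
Scan adjacency: F appears as child of H

Answer: H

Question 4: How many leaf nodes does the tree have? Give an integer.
Answer: 5

Derivation:
Leaves (nodes with no children): A, B, D, F, G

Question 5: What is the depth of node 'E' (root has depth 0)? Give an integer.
Path from root to E: C -> E
Depth = number of edges = 1

Answer: 1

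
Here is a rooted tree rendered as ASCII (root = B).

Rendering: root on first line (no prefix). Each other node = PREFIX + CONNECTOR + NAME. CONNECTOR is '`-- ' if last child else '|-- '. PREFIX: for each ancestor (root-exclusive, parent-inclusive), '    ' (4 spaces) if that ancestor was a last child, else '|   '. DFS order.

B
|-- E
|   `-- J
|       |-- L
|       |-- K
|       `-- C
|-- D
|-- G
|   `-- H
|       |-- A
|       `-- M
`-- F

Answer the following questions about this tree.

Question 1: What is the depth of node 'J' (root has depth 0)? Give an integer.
Answer: 2

Derivation:
Path from root to J: B -> E -> J
Depth = number of edges = 2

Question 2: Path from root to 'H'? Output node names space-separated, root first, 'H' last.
Walk down from root: B -> G -> H

Answer: B G H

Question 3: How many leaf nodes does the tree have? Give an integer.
Answer: 7

Derivation:
Leaves (nodes with no children): A, C, D, F, K, L, M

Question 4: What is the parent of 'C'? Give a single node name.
Answer: J

Derivation:
Scan adjacency: C appears as child of J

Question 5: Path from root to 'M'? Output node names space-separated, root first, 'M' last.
Walk down from root: B -> G -> H -> M

Answer: B G H M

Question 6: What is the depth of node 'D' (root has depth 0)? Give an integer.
Answer: 1

Derivation:
Path from root to D: B -> D
Depth = number of edges = 1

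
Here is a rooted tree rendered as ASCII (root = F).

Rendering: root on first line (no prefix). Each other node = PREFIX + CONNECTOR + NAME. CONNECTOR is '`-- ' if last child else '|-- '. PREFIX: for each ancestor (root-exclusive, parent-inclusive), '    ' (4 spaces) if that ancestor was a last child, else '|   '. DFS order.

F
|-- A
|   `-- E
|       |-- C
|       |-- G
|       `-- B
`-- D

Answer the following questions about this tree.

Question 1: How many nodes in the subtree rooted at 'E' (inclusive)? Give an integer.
Subtree rooted at E contains: B, C, E, G
Count = 4

Answer: 4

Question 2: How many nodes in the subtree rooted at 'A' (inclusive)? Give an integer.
Subtree rooted at A contains: A, B, C, E, G
Count = 5

Answer: 5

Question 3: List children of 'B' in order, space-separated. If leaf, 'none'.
Answer: none

Derivation:
Node B's children (from adjacency): (leaf)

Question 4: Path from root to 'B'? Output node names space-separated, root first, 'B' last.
Walk down from root: F -> A -> E -> B

Answer: F A E B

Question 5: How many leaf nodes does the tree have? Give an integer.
Leaves (nodes with no children): B, C, D, G

Answer: 4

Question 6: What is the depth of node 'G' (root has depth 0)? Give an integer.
Path from root to G: F -> A -> E -> G
Depth = number of edges = 3

Answer: 3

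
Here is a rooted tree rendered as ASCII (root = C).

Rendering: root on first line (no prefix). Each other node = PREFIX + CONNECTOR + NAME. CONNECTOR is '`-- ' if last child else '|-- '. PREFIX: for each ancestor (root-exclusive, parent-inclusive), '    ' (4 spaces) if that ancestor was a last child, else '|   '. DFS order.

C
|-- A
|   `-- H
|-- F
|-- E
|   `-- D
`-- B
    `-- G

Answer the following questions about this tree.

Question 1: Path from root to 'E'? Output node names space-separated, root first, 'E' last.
Answer: C E

Derivation:
Walk down from root: C -> E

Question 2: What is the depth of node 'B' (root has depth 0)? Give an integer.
Path from root to B: C -> B
Depth = number of edges = 1

Answer: 1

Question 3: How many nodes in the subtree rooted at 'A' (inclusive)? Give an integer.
Answer: 2

Derivation:
Subtree rooted at A contains: A, H
Count = 2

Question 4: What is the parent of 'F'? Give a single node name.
Scan adjacency: F appears as child of C

Answer: C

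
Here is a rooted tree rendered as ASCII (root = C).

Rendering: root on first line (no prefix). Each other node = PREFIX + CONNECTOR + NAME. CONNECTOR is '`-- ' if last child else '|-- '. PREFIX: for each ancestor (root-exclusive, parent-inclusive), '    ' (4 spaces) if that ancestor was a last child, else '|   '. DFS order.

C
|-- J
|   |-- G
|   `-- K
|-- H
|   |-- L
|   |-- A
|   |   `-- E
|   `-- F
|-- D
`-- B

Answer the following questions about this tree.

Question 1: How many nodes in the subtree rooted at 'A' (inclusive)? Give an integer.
Subtree rooted at A contains: A, E
Count = 2

Answer: 2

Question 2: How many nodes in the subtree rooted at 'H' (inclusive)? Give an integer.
Answer: 5

Derivation:
Subtree rooted at H contains: A, E, F, H, L
Count = 5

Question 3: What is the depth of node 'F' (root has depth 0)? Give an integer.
Answer: 2

Derivation:
Path from root to F: C -> H -> F
Depth = number of edges = 2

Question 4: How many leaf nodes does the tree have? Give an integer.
Answer: 7

Derivation:
Leaves (nodes with no children): B, D, E, F, G, K, L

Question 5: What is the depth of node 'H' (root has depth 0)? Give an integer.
Answer: 1

Derivation:
Path from root to H: C -> H
Depth = number of edges = 1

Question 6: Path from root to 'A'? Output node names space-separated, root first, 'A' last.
Answer: C H A

Derivation:
Walk down from root: C -> H -> A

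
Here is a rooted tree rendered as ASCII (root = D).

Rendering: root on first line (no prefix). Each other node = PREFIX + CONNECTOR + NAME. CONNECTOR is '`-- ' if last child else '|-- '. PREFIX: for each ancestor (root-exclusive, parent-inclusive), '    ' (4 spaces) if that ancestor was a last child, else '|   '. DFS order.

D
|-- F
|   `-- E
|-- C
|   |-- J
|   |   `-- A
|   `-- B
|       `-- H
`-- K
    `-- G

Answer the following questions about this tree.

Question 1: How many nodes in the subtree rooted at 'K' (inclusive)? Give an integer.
Subtree rooted at K contains: G, K
Count = 2

Answer: 2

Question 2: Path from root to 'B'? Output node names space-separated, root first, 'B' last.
Answer: D C B

Derivation:
Walk down from root: D -> C -> B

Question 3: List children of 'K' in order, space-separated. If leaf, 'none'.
Node K's children (from adjacency): G

Answer: G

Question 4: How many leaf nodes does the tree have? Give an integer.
Leaves (nodes with no children): A, E, G, H

Answer: 4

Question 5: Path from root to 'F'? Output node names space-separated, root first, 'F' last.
Answer: D F

Derivation:
Walk down from root: D -> F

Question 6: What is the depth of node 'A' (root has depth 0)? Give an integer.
Path from root to A: D -> C -> J -> A
Depth = number of edges = 3

Answer: 3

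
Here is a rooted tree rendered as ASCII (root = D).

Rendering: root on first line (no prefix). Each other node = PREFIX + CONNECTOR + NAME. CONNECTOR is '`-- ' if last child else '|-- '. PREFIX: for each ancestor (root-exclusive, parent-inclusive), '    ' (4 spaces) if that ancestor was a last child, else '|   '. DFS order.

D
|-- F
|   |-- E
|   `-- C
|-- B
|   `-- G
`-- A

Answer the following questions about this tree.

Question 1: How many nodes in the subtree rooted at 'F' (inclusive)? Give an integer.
Answer: 3

Derivation:
Subtree rooted at F contains: C, E, F
Count = 3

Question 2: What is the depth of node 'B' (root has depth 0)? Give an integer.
Path from root to B: D -> B
Depth = number of edges = 1

Answer: 1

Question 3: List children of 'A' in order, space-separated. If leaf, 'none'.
Node A's children (from adjacency): (leaf)

Answer: none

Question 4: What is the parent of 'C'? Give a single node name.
Answer: F

Derivation:
Scan adjacency: C appears as child of F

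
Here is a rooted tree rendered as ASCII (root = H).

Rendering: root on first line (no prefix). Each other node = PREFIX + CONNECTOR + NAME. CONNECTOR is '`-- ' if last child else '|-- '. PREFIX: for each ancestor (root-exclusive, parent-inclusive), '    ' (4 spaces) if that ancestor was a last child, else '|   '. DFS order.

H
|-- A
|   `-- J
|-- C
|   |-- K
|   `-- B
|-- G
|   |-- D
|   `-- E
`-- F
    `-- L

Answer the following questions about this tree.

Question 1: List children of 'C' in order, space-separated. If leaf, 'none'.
Answer: K B

Derivation:
Node C's children (from adjacency): K, B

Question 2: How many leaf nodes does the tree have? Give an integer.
Answer: 6

Derivation:
Leaves (nodes with no children): B, D, E, J, K, L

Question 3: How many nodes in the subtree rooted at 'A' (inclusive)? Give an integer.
Answer: 2

Derivation:
Subtree rooted at A contains: A, J
Count = 2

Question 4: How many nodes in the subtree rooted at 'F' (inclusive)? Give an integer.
Subtree rooted at F contains: F, L
Count = 2

Answer: 2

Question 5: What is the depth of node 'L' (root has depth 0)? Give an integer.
Path from root to L: H -> F -> L
Depth = number of edges = 2

Answer: 2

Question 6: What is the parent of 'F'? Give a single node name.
Answer: H

Derivation:
Scan adjacency: F appears as child of H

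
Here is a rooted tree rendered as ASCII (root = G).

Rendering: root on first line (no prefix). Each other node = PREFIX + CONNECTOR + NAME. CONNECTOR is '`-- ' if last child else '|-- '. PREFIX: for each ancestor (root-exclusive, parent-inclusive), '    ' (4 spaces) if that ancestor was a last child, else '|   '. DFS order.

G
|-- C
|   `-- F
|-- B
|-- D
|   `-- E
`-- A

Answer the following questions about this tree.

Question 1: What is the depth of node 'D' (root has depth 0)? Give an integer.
Path from root to D: G -> D
Depth = number of edges = 1

Answer: 1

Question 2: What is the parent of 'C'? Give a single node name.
Answer: G

Derivation:
Scan adjacency: C appears as child of G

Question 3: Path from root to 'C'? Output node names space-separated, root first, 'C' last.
Walk down from root: G -> C

Answer: G C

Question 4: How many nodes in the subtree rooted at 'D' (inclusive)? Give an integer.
Answer: 2

Derivation:
Subtree rooted at D contains: D, E
Count = 2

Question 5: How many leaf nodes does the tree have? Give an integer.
Answer: 4

Derivation:
Leaves (nodes with no children): A, B, E, F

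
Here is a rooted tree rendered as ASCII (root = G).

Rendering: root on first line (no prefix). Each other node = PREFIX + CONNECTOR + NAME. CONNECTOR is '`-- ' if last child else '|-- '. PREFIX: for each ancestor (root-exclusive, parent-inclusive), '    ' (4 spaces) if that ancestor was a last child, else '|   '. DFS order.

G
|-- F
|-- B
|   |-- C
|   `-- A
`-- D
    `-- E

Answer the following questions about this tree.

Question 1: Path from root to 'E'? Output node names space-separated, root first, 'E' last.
Answer: G D E

Derivation:
Walk down from root: G -> D -> E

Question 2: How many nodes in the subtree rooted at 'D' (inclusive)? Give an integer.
Answer: 2

Derivation:
Subtree rooted at D contains: D, E
Count = 2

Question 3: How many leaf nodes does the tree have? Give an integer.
Answer: 4

Derivation:
Leaves (nodes with no children): A, C, E, F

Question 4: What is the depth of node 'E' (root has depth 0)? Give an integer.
Answer: 2

Derivation:
Path from root to E: G -> D -> E
Depth = number of edges = 2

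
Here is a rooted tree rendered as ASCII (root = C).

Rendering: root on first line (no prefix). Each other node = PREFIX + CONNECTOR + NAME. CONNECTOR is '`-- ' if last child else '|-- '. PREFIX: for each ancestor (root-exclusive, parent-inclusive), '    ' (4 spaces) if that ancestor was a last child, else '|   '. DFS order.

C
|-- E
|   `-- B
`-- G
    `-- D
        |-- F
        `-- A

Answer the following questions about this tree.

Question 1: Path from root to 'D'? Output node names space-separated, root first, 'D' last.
Answer: C G D

Derivation:
Walk down from root: C -> G -> D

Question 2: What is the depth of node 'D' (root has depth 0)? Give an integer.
Answer: 2

Derivation:
Path from root to D: C -> G -> D
Depth = number of edges = 2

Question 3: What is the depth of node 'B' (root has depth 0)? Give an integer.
Path from root to B: C -> E -> B
Depth = number of edges = 2

Answer: 2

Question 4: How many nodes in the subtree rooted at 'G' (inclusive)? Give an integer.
Answer: 4

Derivation:
Subtree rooted at G contains: A, D, F, G
Count = 4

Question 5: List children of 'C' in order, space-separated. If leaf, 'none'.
Node C's children (from adjacency): E, G

Answer: E G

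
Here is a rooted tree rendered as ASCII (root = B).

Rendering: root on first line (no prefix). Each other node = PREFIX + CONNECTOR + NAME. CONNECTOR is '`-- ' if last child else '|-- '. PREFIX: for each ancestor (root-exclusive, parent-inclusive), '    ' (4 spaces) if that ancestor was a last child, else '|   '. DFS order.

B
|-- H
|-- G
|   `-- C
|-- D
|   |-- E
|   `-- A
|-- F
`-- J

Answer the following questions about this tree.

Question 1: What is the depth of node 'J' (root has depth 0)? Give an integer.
Answer: 1

Derivation:
Path from root to J: B -> J
Depth = number of edges = 1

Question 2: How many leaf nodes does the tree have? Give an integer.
Answer: 6

Derivation:
Leaves (nodes with no children): A, C, E, F, H, J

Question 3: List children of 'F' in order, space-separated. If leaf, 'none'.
Node F's children (from adjacency): (leaf)

Answer: none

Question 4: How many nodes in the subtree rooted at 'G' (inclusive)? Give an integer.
Subtree rooted at G contains: C, G
Count = 2

Answer: 2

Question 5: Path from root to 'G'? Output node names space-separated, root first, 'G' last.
Answer: B G

Derivation:
Walk down from root: B -> G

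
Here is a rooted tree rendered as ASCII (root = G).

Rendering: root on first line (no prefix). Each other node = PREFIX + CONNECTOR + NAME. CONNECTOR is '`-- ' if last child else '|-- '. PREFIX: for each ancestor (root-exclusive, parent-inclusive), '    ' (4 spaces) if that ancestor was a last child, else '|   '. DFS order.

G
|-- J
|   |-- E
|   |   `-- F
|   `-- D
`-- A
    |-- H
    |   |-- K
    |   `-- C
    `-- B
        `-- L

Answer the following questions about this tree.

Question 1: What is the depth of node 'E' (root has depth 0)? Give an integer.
Answer: 2

Derivation:
Path from root to E: G -> J -> E
Depth = number of edges = 2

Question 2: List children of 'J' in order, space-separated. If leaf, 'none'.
Answer: E D

Derivation:
Node J's children (from adjacency): E, D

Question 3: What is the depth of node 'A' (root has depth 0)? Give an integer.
Answer: 1

Derivation:
Path from root to A: G -> A
Depth = number of edges = 1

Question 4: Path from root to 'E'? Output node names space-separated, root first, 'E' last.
Walk down from root: G -> J -> E

Answer: G J E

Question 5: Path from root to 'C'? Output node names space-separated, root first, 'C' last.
Walk down from root: G -> A -> H -> C

Answer: G A H C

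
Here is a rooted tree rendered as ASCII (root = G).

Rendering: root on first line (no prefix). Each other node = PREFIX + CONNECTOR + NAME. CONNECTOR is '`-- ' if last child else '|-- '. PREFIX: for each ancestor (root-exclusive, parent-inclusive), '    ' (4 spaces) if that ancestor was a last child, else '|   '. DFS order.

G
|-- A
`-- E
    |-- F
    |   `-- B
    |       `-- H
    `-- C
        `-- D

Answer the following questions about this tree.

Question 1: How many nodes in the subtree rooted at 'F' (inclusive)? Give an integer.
Subtree rooted at F contains: B, F, H
Count = 3

Answer: 3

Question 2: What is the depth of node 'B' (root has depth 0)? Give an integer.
Answer: 3

Derivation:
Path from root to B: G -> E -> F -> B
Depth = number of edges = 3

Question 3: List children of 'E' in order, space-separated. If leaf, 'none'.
Answer: F C

Derivation:
Node E's children (from adjacency): F, C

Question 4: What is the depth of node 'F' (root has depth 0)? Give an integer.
Path from root to F: G -> E -> F
Depth = number of edges = 2

Answer: 2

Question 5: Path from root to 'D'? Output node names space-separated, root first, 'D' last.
Answer: G E C D

Derivation:
Walk down from root: G -> E -> C -> D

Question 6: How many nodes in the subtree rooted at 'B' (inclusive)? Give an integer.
Answer: 2

Derivation:
Subtree rooted at B contains: B, H
Count = 2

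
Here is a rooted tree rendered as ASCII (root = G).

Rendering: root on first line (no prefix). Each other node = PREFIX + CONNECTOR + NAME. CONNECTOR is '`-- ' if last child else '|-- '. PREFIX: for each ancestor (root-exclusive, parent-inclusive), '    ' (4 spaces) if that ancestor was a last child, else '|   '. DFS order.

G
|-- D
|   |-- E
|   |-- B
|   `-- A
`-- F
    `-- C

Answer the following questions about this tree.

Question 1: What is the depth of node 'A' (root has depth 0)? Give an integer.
Answer: 2

Derivation:
Path from root to A: G -> D -> A
Depth = number of edges = 2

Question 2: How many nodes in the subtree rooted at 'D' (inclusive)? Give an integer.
Subtree rooted at D contains: A, B, D, E
Count = 4

Answer: 4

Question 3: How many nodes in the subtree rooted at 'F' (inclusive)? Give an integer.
Subtree rooted at F contains: C, F
Count = 2

Answer: 2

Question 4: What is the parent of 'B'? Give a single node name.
Answer: D

Derivation:
Scan adjacency: B appears as child of D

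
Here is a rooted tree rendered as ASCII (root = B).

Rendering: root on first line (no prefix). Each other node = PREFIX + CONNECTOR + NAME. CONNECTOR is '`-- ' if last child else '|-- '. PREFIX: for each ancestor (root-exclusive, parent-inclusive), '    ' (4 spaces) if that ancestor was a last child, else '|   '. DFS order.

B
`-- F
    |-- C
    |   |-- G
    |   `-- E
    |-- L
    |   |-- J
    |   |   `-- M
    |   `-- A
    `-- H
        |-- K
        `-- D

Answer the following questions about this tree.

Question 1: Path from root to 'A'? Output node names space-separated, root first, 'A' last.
Answer: B F L A

Derivation:
Walk down from root: B -> F -> L -> A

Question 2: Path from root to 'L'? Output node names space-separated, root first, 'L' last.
Answer: B F L

Derivation:
Walk down from root: B -> F -> L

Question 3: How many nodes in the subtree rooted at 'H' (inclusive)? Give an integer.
Subtree rooted at H contains: D, H, K
Count = 3

Answer: 3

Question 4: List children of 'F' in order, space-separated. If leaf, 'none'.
Node F's children (from adjacency): C, L, H

Answer: C L H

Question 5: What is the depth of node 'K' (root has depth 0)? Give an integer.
Answer: 3

Derivation:
Path from root to K: B -> F -> H -> K
Depth = number of edges = 3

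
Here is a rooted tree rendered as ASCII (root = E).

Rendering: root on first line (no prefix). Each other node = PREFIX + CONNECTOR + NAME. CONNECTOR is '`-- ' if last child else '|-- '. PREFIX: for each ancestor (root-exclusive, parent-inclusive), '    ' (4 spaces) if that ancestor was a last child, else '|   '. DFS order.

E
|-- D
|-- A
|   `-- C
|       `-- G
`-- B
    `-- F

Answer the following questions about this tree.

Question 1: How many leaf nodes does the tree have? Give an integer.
Leaves (nodes with no children): D, F, G

Answer: 3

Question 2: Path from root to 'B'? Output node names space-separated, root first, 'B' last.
Walk down from root: E -> B

Answer: E B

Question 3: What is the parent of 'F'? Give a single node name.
Answer: B

Derivation:
Scan adjacency: F appears as child of B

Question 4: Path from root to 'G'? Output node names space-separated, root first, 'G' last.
Walk down from root: E -> A -> C -> G

Answer: E A C G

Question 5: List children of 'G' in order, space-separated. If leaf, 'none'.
Node G's children (from adjacency): (leaf)

Answer: none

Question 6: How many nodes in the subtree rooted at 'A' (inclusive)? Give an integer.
Answer: 3

Derivation:
Subtree rooted at A contains: A, C, G
Count = 3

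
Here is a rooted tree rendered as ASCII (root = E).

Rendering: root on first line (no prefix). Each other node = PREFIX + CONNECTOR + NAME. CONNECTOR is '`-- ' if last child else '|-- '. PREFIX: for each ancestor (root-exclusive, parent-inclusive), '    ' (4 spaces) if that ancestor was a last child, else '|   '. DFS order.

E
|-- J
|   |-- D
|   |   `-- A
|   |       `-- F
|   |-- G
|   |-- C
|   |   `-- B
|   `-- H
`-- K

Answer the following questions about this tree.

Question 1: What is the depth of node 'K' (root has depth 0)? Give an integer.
Path from root to K: E -> K
Depth = number of edges = 1

Answer: 1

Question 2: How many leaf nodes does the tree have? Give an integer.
Answer: 5

Derivation:
Leaves (nodes with no children): B, F, G, H, K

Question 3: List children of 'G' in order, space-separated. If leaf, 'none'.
Node G's children (from adjacency): (leaf)

Answer: none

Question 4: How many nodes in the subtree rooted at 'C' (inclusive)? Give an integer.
Subtree rooted at C contains: B, C
Count = 2

Answer: 2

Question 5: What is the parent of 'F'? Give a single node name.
Scan adjacency: F appears as child of A

Answer: A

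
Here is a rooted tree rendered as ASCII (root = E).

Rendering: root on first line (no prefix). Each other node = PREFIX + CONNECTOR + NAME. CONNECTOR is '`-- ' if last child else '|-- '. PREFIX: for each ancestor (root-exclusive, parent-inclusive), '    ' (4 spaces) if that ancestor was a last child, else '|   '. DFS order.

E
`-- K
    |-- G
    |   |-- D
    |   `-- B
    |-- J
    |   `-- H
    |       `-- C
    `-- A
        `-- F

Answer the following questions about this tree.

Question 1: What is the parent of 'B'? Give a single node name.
Answer: G

Derivation:
Scan adjacency: B appears as child of G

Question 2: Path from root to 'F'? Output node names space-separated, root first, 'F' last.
Answer: E K A F

Derivation:
Walk down from root: E -> K -> A -> F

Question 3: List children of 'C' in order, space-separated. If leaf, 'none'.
Node C's children (from adjacency): (leaf)

Answer: none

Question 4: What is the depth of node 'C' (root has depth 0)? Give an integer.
Answer: 4

Derivation:
Path from root to C: E -> K -> J -> H -> C
Depth = number of edges = 4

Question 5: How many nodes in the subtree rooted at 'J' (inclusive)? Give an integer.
Answer: 3

Derivation:
Subtree rooted at J contains: C, H, J
Count = 3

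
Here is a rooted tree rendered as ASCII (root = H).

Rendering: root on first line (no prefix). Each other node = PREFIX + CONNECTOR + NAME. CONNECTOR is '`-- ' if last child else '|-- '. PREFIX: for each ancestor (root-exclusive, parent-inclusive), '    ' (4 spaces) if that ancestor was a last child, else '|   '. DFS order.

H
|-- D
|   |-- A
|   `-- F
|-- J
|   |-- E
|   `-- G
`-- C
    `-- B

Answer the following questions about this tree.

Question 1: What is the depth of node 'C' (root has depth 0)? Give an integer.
Answer: 1

Derivation:
Path from root to C: H -> C
Depth = number of edges = 1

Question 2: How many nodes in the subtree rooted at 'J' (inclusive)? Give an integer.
Subtree rooted at J contains: E, G, J
Count = 3

Answer: 3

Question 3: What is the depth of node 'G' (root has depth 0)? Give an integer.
Path from root to G: H -> J -> G
Depth = number of edges = 2

Answer: 2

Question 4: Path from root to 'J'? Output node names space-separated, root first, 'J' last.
Walk down from root: H -> J

Answer: H J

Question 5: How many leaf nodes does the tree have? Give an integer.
Answer: 5

Derivation:
Leaves (nodes with no children): A, B, E, F, G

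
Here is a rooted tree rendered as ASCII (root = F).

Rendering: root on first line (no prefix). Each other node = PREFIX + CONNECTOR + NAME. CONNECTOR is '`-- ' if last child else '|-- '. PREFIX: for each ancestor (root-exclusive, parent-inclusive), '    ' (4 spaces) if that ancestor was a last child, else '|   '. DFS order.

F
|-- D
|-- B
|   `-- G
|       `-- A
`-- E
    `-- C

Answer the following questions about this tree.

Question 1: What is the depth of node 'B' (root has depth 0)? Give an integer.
Answer: 1

Derivation:
Path from root to B: F -> B
Depth = number of edges = 1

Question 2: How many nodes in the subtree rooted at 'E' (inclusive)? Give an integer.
Answer: 2

Derivation:
Subtree rooted at E contains: C, E
Count = 2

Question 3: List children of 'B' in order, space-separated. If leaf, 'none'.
Answer: G

Derivation:
Node B's children (from adjacency): G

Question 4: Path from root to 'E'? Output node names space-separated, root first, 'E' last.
Walk down from root: F -> E

Answer: F E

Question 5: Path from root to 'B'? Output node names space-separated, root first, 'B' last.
Answer: F B

Derivation:
Walk down from root: F -> B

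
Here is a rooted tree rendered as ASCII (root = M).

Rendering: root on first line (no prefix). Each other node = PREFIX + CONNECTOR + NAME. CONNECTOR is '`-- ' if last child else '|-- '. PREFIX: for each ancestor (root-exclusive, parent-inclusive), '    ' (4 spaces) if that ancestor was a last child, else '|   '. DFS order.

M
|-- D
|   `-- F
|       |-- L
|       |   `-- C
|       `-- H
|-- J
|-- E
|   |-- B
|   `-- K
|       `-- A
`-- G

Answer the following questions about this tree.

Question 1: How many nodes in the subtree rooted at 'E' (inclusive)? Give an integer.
Answer: 4

Derivation:
Subtree rooted at E contains: A, B, E, K
Count = 4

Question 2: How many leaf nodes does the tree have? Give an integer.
Answer: 6

Derivation:
Leaves (nodes with no children): A, B, C, G, H, J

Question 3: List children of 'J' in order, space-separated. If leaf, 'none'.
Answer: none

Derivation:
Node J's children (from adjacency): (leaf)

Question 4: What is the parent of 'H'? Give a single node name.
Scan adjacency: H appears as child of F

Answer: F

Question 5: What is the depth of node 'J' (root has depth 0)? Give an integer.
Answer: 1

Derivation:
Path from root to J: M -> J
Depth = number of edges = 1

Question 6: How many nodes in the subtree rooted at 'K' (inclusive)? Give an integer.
Answer: 2

Derivation:
Subtree rooted at K contains: A, K
Count = 2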